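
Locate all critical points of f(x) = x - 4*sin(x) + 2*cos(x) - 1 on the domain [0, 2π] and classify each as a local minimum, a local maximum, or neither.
f'(x) = -2*sin(x) - 4*cos(x) + 1

Solve f'(x) = 0 on [0, 2π]:
  f'(x) = 0 ⇔ -2*sin(x) - 4*cos(x) = -1. Write the left side as R·cos(x + φ) with R = √((-4)² + 2²) = 2*sqrt(5), cos φ = -2*sqrt(5)/5, sin φ = sqrt(5)/5; then cos(x + φ) = -sqrt(5)/10. Solve for x and keep the solutions lying in [0, 2π].
  ⇒ x = atan((1 + 2*sqrt(19))/(2 - sqrt(19))) + pi ≈ 1.8089, atan((1 - 2*sqrt(19))/(2 + sqrt(19))) + 2*pi ≈ 5.4015

f''(x) = 4*sin(x) - 2*cos(x)
Second-derivative test at each critical point:
  f''(1.8089) = 4.3589 > 0 → local minimum
  f''(5.4015) = -4.3589 < 0 → local maximum

Critical points: x = atan((1 + 2*sqrt(19))/(2 - sqrt(19))) + pi ≈ 1.8089 (local minimum); x = atan((1 - 2*sqrt(19))/(2 + sqrt(19))) + 2*pi ≈ 5.4015 (local maximum)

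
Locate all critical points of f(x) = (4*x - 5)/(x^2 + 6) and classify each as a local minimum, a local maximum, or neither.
f'(x) = 2*(-2*x^2 + 5*x + 12)/(x^4 + 12*x^2 + 36)

Solve f'(x) = 0:
  f'(x) = -2*(x - 4)*(2*x + 3)/(x^2 + 6)^2; the denominator is positive wherever f is defined, so f'(x) = 0 ⇔ -4*x^2 + 10*x + 24 = 0.
  Factor: -4*x^2 + 10*x + 24 = -2*(x - 4)*(2*x + 3) = 0.
  ⇒ x = -3/2, 4

f''(x) = 2*(4*x^2*(4*x - 5) + (5 - 12*x)*(x^2 + 6))/(x^2 + 6)^3
Second-derivative test at each critical point:
  f''(-3/2) = 32/99 > 0 → local minimum
  f''(4) = -1/22 < 0 → local maximum

Critical points: x = -3/2 (local minimum); x = 4 (local maximum)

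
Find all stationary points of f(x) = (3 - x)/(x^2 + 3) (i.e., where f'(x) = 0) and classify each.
f'(x) = (-x^2 + 2*x*(x - 3) - 3)/(x^2 + 3)^2

Solve f'(x) = 0:
  f'(x) = (x^2 - 6*x - 3)/(x^2 + 3)^2; the denominator is positive wherever f is defined, so f'(x) = 0 ⇔ x^2 - 6*x - 3 = 0.
  x^2 - 6*x - 3 = 0 has no rational roots; quadratic formula: x = (6 ± √48)/2.
  ⇒ x = 3 - 2*sqrt(3) ≈ -0.4641, 3 + 2*sqrt(3) ≈ 6.4641

f''(x) = 2*(4*x^2*(3 - x) + 3*(x - 1)*(x^2 + 3))/(x^2 + 3)^3
Second-derivative test at each critical point:
  f''(-0.4641) = -0.6701 < 0 → local maximum
  f''(6.4641) = 0.0035 > 0 → local minimum

Critical points: x = 3 - 2*sqrt(3) ≈ -0.4641 (local maximum); x = 3 + 2*sqrt(3) ≈ 6.4641 (local minimum)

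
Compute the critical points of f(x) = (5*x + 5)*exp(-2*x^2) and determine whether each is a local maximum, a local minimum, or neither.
f'(x) = 5*(-4*x*(x + 1) + 1)*exp(-2*x^2)

Solve f'(x) = 0:
  f'(x) = (-20*x^2 - 20*x + 5)·exp(-2*x^2) and exp(-2*x^2) > 0 for every x, so f'(x) = 0 ⇔ -20*x^2 - 20*x + 5 = 0.
  Factor: -20*x^2 - 20*x + 5 = -5*(4*x^2 + 4*x - 1); 4*x^2 + 4*x - 1 = 0 has no rational roots; quadratic formula: x = (-4 ± √32)/8.
  ⇒ x = -sqrt(2)/2 - 1/2 ≈ -1.2071, -1/2 + sqrt(2)/2 ≈ 0.2071

f''(x) = 20*(4*x^2*(x + 1) - 3*x - 1)*exp(-2*x^2)
Second-derivative test at each critical point:
  f''(-1.2071) = 1.5343 > 0 → local minimum
  f''(0.2071) = -25.9590 < 0 → local maximum

Critical points: x = -sqrt(2)/2 - 1/2 ≈ -1.2071 (local minimum); x = -1/2 + sqrt(2)/2 ≈ 0.2071 (local maximum)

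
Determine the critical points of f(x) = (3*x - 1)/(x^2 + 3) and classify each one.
f'(x) = (-3*x^2 + 2*x + 9)/(x^4 + 6*x^2 + 9)

Solve f'(x) = 0:
  f'(x) = -(3*x^2 - 2*x - 9)/(x^2 + 3)^2; the denominator is positive wherever f is defined, so f'(x) = 0 ⇔ -3*x^2 + 2*x + 9 = 0.
  3*x^2 - 2*x - 9 = 0 has no rational roots; quadratic formula: x = (2 ± √112)/6.
  ⇒ x = 1/3 - 2*sqrt(7)/3 ≈ -1.4305, 1/3 + 2*sqrt(7)/3 ≈ 2.0972

f''(x) = 2*(4*x^2*(3*x - 1) + (1 - 9*x)*(x^2 + 3))/(x^2 + 3)^3
Second-derivative test at each critical point:
  f''(-1.4305) = 0.4156 > 0 → local minimum
  f''(2.0972) = -0.1934 < 0 → local maximum

Critical points: x = 1/3 - 2*sqrt(7)/3 ≈ -1.4305 (local minimum); x = 1/3 + 2*sqrt(7)/3 ≈ 2.0972 (local maximum)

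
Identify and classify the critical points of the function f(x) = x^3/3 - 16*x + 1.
f'(x) = x^2 - 16

Solve f'(x) = 0:
  Factor: x^2 - 16 = (x - 4)*(x + 4) = 0.
  ⇒ x = -4, 4

f''(x) = 2*x
Second-derivative test at each critical point:
  f''(-4) = -8 < 0 → local maximum
  f''(4) = 8 > 0 → local minimum

Critical points: x = -4 (local maximum); x = 4 (local minimum)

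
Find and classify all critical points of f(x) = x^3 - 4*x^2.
f'(x) = x*(3*x - 8)

Solve f'(x) = 0:
  Factor: 3*x^2 - 8*x = x*(3*x - 8) = 0.
  ⇒ x = 0, 8/3

f''(x) = 6*x - 8
Second-derivative test at each critical point:
  f''(0) = -8 < 0 → local maximum
  f''(8/3) = 8 > 0 → local minimum

Critical points: x = 0 (local maximum); x = 8/3 (local minimum)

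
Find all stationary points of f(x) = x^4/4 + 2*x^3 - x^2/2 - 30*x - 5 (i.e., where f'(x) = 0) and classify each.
f'(x) = x^3 + 6*x^2 - x - 30

Solve f'(x) = 0:
  Factor: x^3 + 6*x^2 - x - 30 = (x - 2)*(x + 3)*(x + 5) = 0.
  ⇒ x = -5, -3, 2

f''(x) = 3*x^2 + 12*x - 1
Second-derivative test at each critical point:
  f''(-5) = 14 > 0 → local minimum
  f''(-3) = -10 < 0 → local maximum
  f''(2) = 35 > 0 → local minimum

Critical points: x = -5 (local minimum); x = -3 (local maximum); x = 2 (local minimum)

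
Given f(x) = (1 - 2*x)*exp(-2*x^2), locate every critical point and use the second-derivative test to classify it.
f'(x) = 2*(2*x*(2*x - 1) - 1)*exp(-2*x^2)

Solve f'(x) = 0:
  f'(x) = (8*x^2 - 4*x - 2)·exp(-2*x^2) and exp(-2*x^2) > 0 for every x, so f'(x) = 0 ⇔ 8*x^2 - 4*x - 2 = 0.
  Factor: 8*x^2 - 4*x - 2 = 2*(4*x^2 - 2*x - 1); 4*x^2 - 2*x - 1 = 0 has no rational roots; quadratic formula: x = (2 ± √20)/8.
  ⇒ x = 1/4 - sqrt(5)/4 ≈ -0.3090, 1/4 + sqrt(5)/4 ≈ 0.8090

f''(x) = 4*(4*x^2*(1 - 2*x) + 6*x - 1)*exp(-2*x^2)
Second-derivative test at each critical point:
  f''(-0.3090) = -7.3893 < 0 → local maximum
  f''(0.8090) = 2.4157 > 0 → local minimum

Critical points: x = 1/4 - sqrt(5)/4 ≈ -0.3090 (local maximum); x = 1/4 + sqrt(5)/4 ≈ 0.8090 (local minimum)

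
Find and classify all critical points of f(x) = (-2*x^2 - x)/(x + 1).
f'(x) = (-2*x^2 - 4*x - 1)/(x^2 + 2*x + 1)

Solve f'(x) = 0:
  f'(x) = -(2*x^2 + 4*x + 1)/(x + 1)^2; the denominator is positive wherever f is defined, so f'(x) = 0 ⇔ -2*x^2 - 4*x - 1 = 0.
  2*x^2 + 4*x + 1 = 0 has no rational roots; quadratic formula: x = (-4 ± √8)/4.
  ⇒ x = -1 - sqrt(2)/2 ≈ -1.7071, -1 + sqrt(2)/2 ≈ -0.2929

f''(x) = -2/(x^3 + 3*x^2 + 3*x + 1)
Second-derivative test at each critical point:
  f''(-1.7071) = 5.6569 > 0 → local minimum
  f''(-0.2929) = -5.6569 < 0 → local maximum

Critical points: x = -1 - sqrt(2)/2 ≈ -1.7071 (local minimum); x = -1 + sqrt(2)/2 ≈ -0.2929 (local maximum)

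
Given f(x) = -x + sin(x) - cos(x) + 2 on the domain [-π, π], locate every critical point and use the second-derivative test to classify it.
f'(x) = sin(x) + cos(x) - 1

Solve f'(x) = 0 on [-π, π]:
  f'(x) = 0 ⇔ sin(x) + cos(x) = 1. Write the left side as R·cos(x + φ) with R = √(1² + (-1)²) = sqrt(2), cos φ = sqrt(2)/2, sin φ = -sqrt(2)/2; then cos(x + φ) = sqrt(2)/2. Solve for x and keep the solutions lying in [-π, π].
  ⇒ x = 0, pi/2 ≈ 1.5708

f''(x) = -sin(x) + cos(x)
Second-derivative test at each critical point:
  f''(0) = 1 > 0 → local minimum
  f''(1.5708) = -1 < 0 → local maximum

Critical points: x = 0 (local minimum); x = pi/2 ≈ 1.5708 (local maximum)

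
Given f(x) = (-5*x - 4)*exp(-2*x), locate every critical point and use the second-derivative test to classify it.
f'(x) = (10*x + 3)*exp(-2*x)

Solve f'(x) = 0:
  f'(x) = (10*x + 3)·exp(-2*x) and exp(-2*x) > 0 for every x, so f'(x) = 0 ⇔ 10*x + 3 = 0.
  10*x + 3 = 0.
  ⇒ x = -3/10

f''(x) = 4*(1 - 5*x)*exp(-2*x)
Second-derivative test at each critical point:
  f''(-3/10) = 18.2212 > 0 → local minimum

Critical points: x = -3/10 (local minimum)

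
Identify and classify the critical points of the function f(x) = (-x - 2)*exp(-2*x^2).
f'(x) = (4*x*(x + 2) - 1)*exp(-2*x^2)

Solve f'(x) = 0:
  f'(x) = (4*x^2 + 8*x - 1)·exp(-2*x^2) and exp(-2*x^2) > 0 for every x, so f'(x) = 0 ⇔ 4*x^2 + 8*x - 1 = 0.
  4*x^2 + 8*x - 1 = 0 has no rational roots; quadratic formula: x = (-8 ± √80)/8.
  ⇒ x = -sqrt(5)/2 - 1 ≈ -2.1180, -1 + sqrt(5)/2 ≈ 0.1180

f''(x) = 4*(-4*x^2*(x + 2) + 3*x + 2)*exp(-2*x^2)
Second-derivative test at each critical point:
  f''(-2.1180) = -0.0011 < 0 → local maximum
  f''(0.1180) = 8.6985 > 0 → local minimum

Critical points: x = -sqrt(5)/2 - 1 ≈ -2.1180 (local maximum); x = -1 + sqrt(5)/2 ≈ 0.1180 (local minimum)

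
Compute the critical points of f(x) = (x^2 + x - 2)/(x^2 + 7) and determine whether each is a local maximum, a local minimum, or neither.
f'(x) = (-x^2 + 18*x + 7)/(x^4 + 14*x^2 + 49)

Solve f'(x) = 0:
  f'(x) = -(x^2 - 18*x - 7)/(x^2 + 7)^2; the denominator is positive wherever f is defined, so f'(x) = 0 ⇔ -x^2 + 18*x + 7 = 0.
  x^2 - 18*x - 7 = 0 has no rational roots; quadratic formula: x = (18 ± √352)/2.
  ⇒ x = 9 - 2*sqrt(22) ≈ -0.3808, 9 + 2*sqrt(22) ≈ 18.3808

f''(x) = 2*(x^3 - 27*x^2 - 21*x + 63)/(x^6 + 21*x^4 + 147*x^2 + 343)
Second-derivative test at each critical point:
  f''(-0.3808) = 0.3675 > 0 → local minimum
  f''(18.3808) = -1.578e-04 < 0 → local maximum

Critical points: x = 9 - 2*sqrt(22) ≈ -0.3808 (local minimum); x = 9 + 2*sqrt(22) ≈ 18.3808 (local maximum)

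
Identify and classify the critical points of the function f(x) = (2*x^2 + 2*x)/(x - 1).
f'(x) = 2*(x^2 - 2*x - 1)/(x^2 - 2*x + 1)

Solve f'(x) = 0:
  f'(x) = 2*(x^2 - 2*x - 1)/(x - 1)^2; the denominator is positive wherever f is defined, so f'(x) = 0 ⇔ 2*x^2 - 4*x - 2 = 0.
  Factor: 2*x^2 - 4*x - 2 = 2*(x^2 - 2*x - 1); x^2 - 2*x - 1 = 0 has no rational roots; quadratic formula: x = (2 ± √8)/2.
  ⇒ x = 1 - sqrt(2) ≈ -0.4142, 1 + sqrt(2) ≈ 2.4142

f''(x) = 8/(x^3 - 3*x^2 + 3*x - 1)
Second-derivative test at each critical point:
  f''(-0.4142) = -2.8284 < 0 → local maximum
  f''(2.4142) = 2.8284 > 0 → local minimum

Critical points: x = 1 - sqrt(2) ≈ -0.4142 (local maximum); x = 1 + sqrt(2) ≈ 2.4142 (local minimum)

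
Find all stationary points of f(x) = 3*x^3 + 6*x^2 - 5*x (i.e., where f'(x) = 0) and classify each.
f'(x) = 9*x^2 + 12*x - 5

Solve f'(x) = 0:
  Factor: 9*x^2 + 12*x - 5 = (3*x - 1)*(3*x + 5) = 0.
  ⇒ x = -5/3, 1/3

f''(x) = 18*x + 12
Second-derivative test at each critical point:
  f''(-5/3) = -18 < 0 → local maximum
  f''(1/3) = 18 > 0 → local minimum

Critical points: x = -5/3 (local maximum); x = 1/3 (local minimum)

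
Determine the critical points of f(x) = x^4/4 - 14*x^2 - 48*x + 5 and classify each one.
f'(x) = x^3 - 28*x - 48

Solve f'(x) = 0:
  Factor: x^3 - 28*x - 48 = (x - 6)*(x + 2)*(x + 4) = 0.
  ⇒ x = -4, -2, 6

f''(x) = 3*x^2 - 28
Second-derivative test at each critical point:
  f''(-4) = 20 > 0 → local minimum
  f''(-2) = -16 < 0 → local maximum
  f''(6) = 80 > 0 → local minimum

Critical points: x = -4 (local minimum); x = -2 (local maximum); x = 6 (local minimum)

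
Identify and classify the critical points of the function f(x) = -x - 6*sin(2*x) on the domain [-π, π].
f'(x) = 24*sin(x)^2 - 13

Solve f'(x) = 0 on [-π, π]:
  f'(x) = 0 ⇔ cos(2*x) = -1/12, i.e. 2*x = ±arccos(-1/12) + 2nπ; keep the solutions lying in [-π, π].
  ⇒ x = -pi + acos(-1/12)/2 ≈ -2.3145, -acos(-1/12)/2 ≈ -0.8271, acos(-1/12)/2 ≈ 0.8271, pi - acos(-1/12)/2 ≈ 2.3145

f''(x) = 24*sin(2*x)
Second-derivative test at each critical point:
  f''(-2.3145) = 23.9165 > 0 → local minimum
  f''(-0.8271) = -23.9165 < 0 → local maximum
  f''(0.8271) = 23.9165 > 0 → local minimum
  f''(2.3145) = -23.9165 < 0 → local maximum

Critical points: x = -pi + acos(-1/12)/2 ≈ -2.3145 (local minimum); x = -acos(-1/12)/2 ≈ -0.8271 (local maximum); x = acos(-1/12)/2 ≈ 0.8271 (local minimum); x = pi - acos(-1/12)/2 ≈ 2.3145 (local maximum)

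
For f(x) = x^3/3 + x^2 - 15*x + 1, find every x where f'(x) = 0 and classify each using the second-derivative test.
f'(x) = x^2 + 2*x - 15

Solve f'(x) = 0:
  Factor: x^2 + 2*x - 15 = (x - 3)*(x + 5) = 0.
  ⇒ x = -5, 3

f''(x) = 2*x + 2
Second-derivative test at each critical point:
  f''(-5) = -8 < 0 → local maximum
  f''(3) = 8 > 0 → local minimum

Critical points: x = -5 (local maximum); x = 3 (local minimum)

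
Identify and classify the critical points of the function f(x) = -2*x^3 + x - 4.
f'(x) = 1 - 6*x^2

Solve f'(x) = 0:
  6*x^2 - 1 = 0 has no rational roots; quadratic formula: x = (0 ± √24)/12.
  ⇒ x = -sqrt(6)/6 ≈ -0.4082, sqrt(6)/6 ≈ 0.4082

f''(x) = -12*x
Second-derivative test at each critical point:
  f''(-0.4082) = 4.8990 > 0 → local minimum
  f''(0.4082) = -4.8990 < 0 → local maximum

Critical points: x = -sqrt(6)/6 ≈ -0.4082 (local minimum); x = sqrt(6)/6 ≈ 0.4082 (local maximum)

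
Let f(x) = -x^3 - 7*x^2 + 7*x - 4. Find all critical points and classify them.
f'(x) = -3*x^2 - 14*x + 7

Solve f'(x) = 0:
  3*x^2 + 14*x - 7 = 0 has no rational roots; quadratic formula: x = (-14 ± √280)/6.
  ⇒ x = -sqrt(70)/3 - 7/3 ≈ -5.1222, -7/3 + sqrt(70)/3 ≈ 0.4555

f''(x) = -6*x - 14
Second-derivative test at each critical point:
  f''(-5.1222) = 16.7332 > 0 → local minimum
  f''(0.4555) = -16.7332 < 0 → local maximum

Critical points: x = -sqrt(70)/3 - 7/3 ≈ -5.1222 (local minimum); x = -7/3 + sqrt(70)/3 ≈ 0.4555 (local maximum)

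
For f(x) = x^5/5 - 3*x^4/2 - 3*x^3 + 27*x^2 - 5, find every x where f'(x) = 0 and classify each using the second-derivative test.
f'(x) = x*(x^3 - 6*x^2 - 9*x + 54)

Solve f'(x) = 0:
  Factor: x^4 - 6*x^3 - 9*x^2 + 54*x = x*(x - 6)*(x - 3)*(x + 3) = 0.
  ⇒ x = -3, 0, 3, 6

f''(x) = 4*x^3 - 18*x^2 - 18*x + 54
Second-derivative test at each critical point:
  f''(-3) = -162 < 0 → local maximum
  f''(0) = 54 > 0 → local minimum
  f''(3) = -54 < 0 → local maximum
  f''(6) = 162 > 0 → local minimum

Critical points: x = -3 (local maximum); x = 0 (local minimum); x = 3 (local maximum); x = 6 (local minimum)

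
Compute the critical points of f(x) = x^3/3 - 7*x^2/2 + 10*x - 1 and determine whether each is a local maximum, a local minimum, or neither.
f'(x) = x^2 - 7*x + 10

Solve f'(x) = 0:
  Factor: x^2 - 7*x + 10 = (x - 5)*(x - 2) = 0.
  ⇒ x = 2, 5

f''(x) = 2*x - 7
Second-derivative test at each critical point:
  f''(2) = -3 < 0 → local maximum
  f''(5) = 3 > 0 → local minimum

Critical points: x = 2 (local maximum); x = 5 (local minimum)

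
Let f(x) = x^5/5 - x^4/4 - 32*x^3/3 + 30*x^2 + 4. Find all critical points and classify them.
f'(x) = x*(x^3 - x^2 - 32*x + 60)

Solve f'(x) = 0:
  Factor: x^4 - x^3 - 32*x^2 + 60*x = x*(x - 5)*(x - 2)*(x + 6) = 0.
  ⇒ x = -6, 0, 2, 5

f''(x) = 4*x^3 - 3*x^2 - 64*x + 60
Second-derivative test at each critical point:
  f''(-6) = -528 < 0 → local maximum
  f''(0) = 60 > 0 → local minimum
  f''(2) = -48 < 0 → local maximum
  f''(5) = 165 > 0 → local minimum

Critical points: x = -6 (local maximum); x = 0 (local minimum); x = 2 (local maximum); x = 5 (local minimum)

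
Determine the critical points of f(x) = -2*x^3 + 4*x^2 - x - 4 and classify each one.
f'(x) = -6*x^2 + 8*x - 1

Solve f'(x) = 0:
  6*x^2 - 8*x + 1 = 0 has no rational roots; quadratic formula: x = (8 ± √40)/12.
  ⇒ x = 2/3 - sqrt(10)/6 ≈ 0.1396, sqrt(10)/6 + 2/3 ≈ 1.1937

f''(x) = 8 - 12*x
Second-derivative test at each critical point:
  f''(0.1396) = 6.3246 > 0 → local minimum
  f''(1.1937) = -6.3246 < 0 → local maximum

Critical points: x = 2/3 - sqrt(10)/6 ≈ 0.1396 (local minimum); x = sqrt(10)/6 + 2/3 ≈ 1.1937 (local maximum)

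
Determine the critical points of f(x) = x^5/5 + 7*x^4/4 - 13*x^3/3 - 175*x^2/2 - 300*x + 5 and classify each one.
f'(x) = x^4 + 7*x^3 - 13*x^2 - 175*x - 300

Solve f'(x) = 0:
  Factor: x^4 + 7*x^3 - 13*x^2 - 175*x - 300 = (x - 5)*(x + 3)*(x + 4)*(x + 5) = 0.
  ⇒ x = -5, -4, -3, 5

f''(x) = 4*x^3 + 21*x^2 - 26*x - 175
Second-derivative test at each critical point:
  f''(-5) = -20 < 0 → local maximum
  f''(-4) = 9 > 0 → local minimum
  f''(-3) = -16 < 0 → local maximum
  f''(5) = 720 > 0 → local minimum

Critical points: x = -5 (local maximum); x = -4 (local minimum); x = -3 (local maximum); x = 5 (local minimum)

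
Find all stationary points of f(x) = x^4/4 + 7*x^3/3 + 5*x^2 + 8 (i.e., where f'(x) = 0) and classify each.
f'(x) = x*(x^2 + 7*x + 10)

Solve f'(x) = 0:
  Factor: x^3 + 7*x^2 + 10*x = x*(x + 2)*(x + 5) = 0.
  ⇒ x = -5, -2, 0

f''(x) = 3*x^2 + 14*x + 10
Second-derivative test at each critical point:
  f''(-5) = 15 > 0 → local minimum
  f''(-2) = -6 < 0 → local maximum
  f''(0) = 10 > 0 → local minimum

Critical points: x = -5 (local minimum); x = -2 (local maximum); x = 0 (local minimum)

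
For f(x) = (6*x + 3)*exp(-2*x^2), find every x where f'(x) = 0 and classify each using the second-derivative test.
f'(x) = 6*(-2*x*(2*x + 1) + 1)*exp(-2*x^2)

Solve f'(x) = 0:
  f'(x) = (-24*x^2 - 12*x + 6)·exp(-2*x^2) and exp(-2*x^2) > 0 for every x, so f'(x) = 0 ⇔ -24*x^2 - 12*x + 6 = 0.
  Factor: -24*x^2 - 12*x + 6 = -6*(4*x^2 + 2*x - 1); 4*x^2 + 2*x - 1 = 0 has no rational roots; quadratic formula: x = (-2 ± √20)/8.
  ⇒ x = -sqrt(5)/4 - 1/4 ≈ -0.8090, -1/4 + sqrt(5)/4 ≈ 0.3090

f''(x) = 12*(4*x^2*(2*x + 1) - 6*x - 1)*exp(-2*x^2)
Second-derivative test at each critical point:
  f''(-0.8090) = 7.2472 > 0 → local minimum
  f''(0.3090) = -22.1678 < 0 → local maximum

Critical points: x = -sqrt(5)/4 - 1/4 ≈ -0.8090 (local minimum); x = -1/4 + sqrt(5)/4 ≈ 0.3090 (local maximum)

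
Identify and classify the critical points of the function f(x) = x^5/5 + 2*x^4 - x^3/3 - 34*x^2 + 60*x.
f'(x) = x^4 + 8*x^3 - x^2 - 68*x + 60

Solve f'(x) = 0:
  Factor: x^4 + 8*x^3 - x^2 - 68*x + 60 = (x - 2)*(x - 1)*(x + 5)*(x + 6) = 0.
  ⇒ x = -6, -5, 1, 2

f''(x) = 4*x^3 + 24*x^2 - 2*x - 68
Second-derivative test at each critical point:
  f''(-6) = -56 < 0 → local maximum
  f''(-5) = 42 > 0 → local minimum
  f''(1) = -42 < 0 → local maximum
  f''(2) = 56 > 0 → local minimum

Critical points: x = -6 (local maximum); x = -5 (local minimum); x = 1 (local maximum); x = 2 (local minimum)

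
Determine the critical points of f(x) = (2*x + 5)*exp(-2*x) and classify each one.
f'(x) = 4*(-x - 2)*exp(-2*x)

Solve f'(x) = 0:
  f'(x) = (-4*x - 8)·exp(-2*x) and exp(-2*x) > 0 for every x, so f'(x) = 0 ⇔ -4*x - 8 = 0.
  Factor: -4*x - 8 = -4*(x + 2) = 0.
  ⇒ x = -2

f''(x) = 4*(2*x + 3)*exp(-2*x)
Second-derivative test at each critical point:
  f''(-2) = -218.3926 < 0 → local maximum

Critical points: x = -2 (local maximum)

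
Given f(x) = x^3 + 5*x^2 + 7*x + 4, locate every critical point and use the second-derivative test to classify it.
f'(x) = 3*x^2 + 10*x + 7

Solve f'(x) = 0:
  Factor: 3*x^2 + 10*x + 7 = (x + 1)*(3*x + 7) = 0.
  ⇒ x = -7/3, -1

f''(x) = 6*x + 10
Second-derivative test at each critical point:
  f''(-7/3) = -4 < 0 → local maximum
  f''(-1) = 4 > 0 → local minimum

Critical points: x = -7/3 (local maximum); x = -1 (local minimum)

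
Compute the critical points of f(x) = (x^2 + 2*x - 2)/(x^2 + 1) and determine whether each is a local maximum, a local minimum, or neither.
f'(x) = 2*(-x^2 + 3*x + 1)/(x^4 + 2*x^2 + 1)

Solve f'(x) = 0:
  f'(x) = -2*(x^2 - 3*x - 1)/(x^2 + 1)^2; the denominator is positive wherever f is defined, so f'(x) = 0 ⇔ -2*x^2 + 6*x + 2 = 0.
  Factor: -2*x^2 + 6*x + 2 = -2*(x^2 - 3*x - 1); x^2 - 3*x - 1 = 0 has no rational roots; quadratic formula: x = (3 ± √13)/2.
  ⇒ x = 3/2 - sqrt(13)/2 ≈ -0.3028, 3/2 + sqrt(13)/2 ≈ 3.3028

f''(x) = 2*(2*x^3 - 9*x^2 - 6*x + 3)/(x^6 + 3*x^4 + 3*x^2 + 1)
Second-derivative test at each critical point:
  f''(-0.3028) = 6.0509 > 0 → local minimum
  f''(3.3028) = -0.0509 < 0 → local maximum

Critical points: x = 3/2 - sqrt(13)/2 ≈ -0.3028 (local minimum); x = 3/2 + sqrt(13)/2 ≈ 3.3028 (local maximum)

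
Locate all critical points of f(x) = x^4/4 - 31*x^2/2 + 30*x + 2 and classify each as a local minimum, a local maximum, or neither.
f'(x) = x^3 - 31*x + 30

Solve f'(x) = 0:
  Factor: x^3 - 31*x + 30 = (x - 5)*(x - 1)*(x + 6) = 0.
  ⇒ x = -6, 1, 5

f''(x) = 3*x^2 - 31
Second-derivative test at each critical point:
  f''(-6) = 77 > 0 → local minimum
  f''(1) = -28 < 0 → local maximum
  f''(5) = 44 > 0 → local minimum

Critical points: x = -6 (local minimum); x = 1 (local maximum); x = 5 (local minimum)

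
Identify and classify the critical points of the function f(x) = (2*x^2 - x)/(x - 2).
f'(x) = 2*(x^2 - 4*x + 1)/(x^2 - 4*x + 4)

Solve f'(x) = 0:
  f'(x) = 2*(x^2 - 4*x + 1)/(x - 2)^2; the denominator is positive wherever f is defined, so f'(x) = 0 ⇔ 2*x^2 - 8*x + 2 = 0.
  Factor: 2*x^2 - 8*x + 2 = 2*(x^2 - 4*x + 1); x^2 - 4*x + 1 = 0 has no rational roots; quadratic formula: x = (4 ± √12)/2.
  ⇒ x = 2 - sqrt(3) ≈ 0.2679, sqrt(3) + 2 ≈ 3.7321

f''(x) = 12/(x^3 - 6*x^2 + 12*x - 8)
Second-derivative test at each critical point:
  f''(0.2679) = -2.3094 < 0 → local maximum
  f''(3.7321) = 2.3094 > 0 → local minimum

Critical points: x = 2 - sqrt(3) ≈ 0.2679 (local maximum); x = sqrt(3) + 2 ≈ 3.7321 (local minimum)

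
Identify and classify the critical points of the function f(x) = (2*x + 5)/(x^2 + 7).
f'(x) = 2*(-x^2 - 5*x + 7)/(x^4 + 14*x^2 + 49)

Solve f'(x) = 0:
  f'(x) = -2*(x^2 + 5*x - 7)/(x^2 + 7)^2; the denominator is positive wherever f is defined, so f'(x) = 0 ⇔ -2*x^2 - 10*x + 14 = 0.
  Factor: -2*x^2 - 10*x + 14 = -2*(x^2 + 5*x - 7); x^2 + 5*x - 7 = 0 has no rational roots; quadratic formula: x = (-5 ± √53)/2.
  ⇒ x = -sqrt(53)/2 - 5/2 ≈ -6.1401, -5/2 + sqrt(53)/2 ≈ 1.1401

f''(x) = 2*(4*x^2*(2*x + 5) - (6*x + 5)*(x^2 + 7))/(x^2 + 7)^3
Second-derivative test at each critical point:
  f''(-6.1401) = 0.0073 > 0 → local minimum
  f''(1.1401) = -0.2114 < 0 → local maximum

Critical points: x = -sqrt(53)/2 - 5/2 ≈ -6.1401 (local minimum); x = -5/2 + sqrt(53)/2 ≈ 1.1401 (local maximum)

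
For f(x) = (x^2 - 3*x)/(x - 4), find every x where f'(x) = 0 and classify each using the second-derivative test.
f'(x) = (x^2 - 8*x + 12)/(x^2 - 8*x + 16)

Solve f'(x) = 0:
  f'(x) = (x - 6)*(x - 2)/(x - 4)^2; the denominator is positive wherever f is defined, so f'(x) = 0 ⇔ x^2 - 8*x + 12 = 0.
  Factor: x^2 - 8*x + 12 = (x - 6)*(x - 2) = 0.
  ⇒ x = 2, 6

f''(x) = 8/(x^3 - 12*x^2 + 48*x - 64)
Second-derivative test at each critical point:
  f''(2) = -1 < 0 → local maximum
  f''(6) = 1 > 0 → local minimum

Critical points: x = 2 (local maximum); x = 6 (local minimum)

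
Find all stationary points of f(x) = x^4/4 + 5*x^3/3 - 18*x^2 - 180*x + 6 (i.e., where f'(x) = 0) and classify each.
f'(x) = x^3 + 5*x^2 - 36*x - 180

Solve f'(x) = 0:
  Factor: x^3 + 5*x^2 - 36*x - 180 = (x - 6)*(x + 5)*(x + 6) = 0.
  ⇒ x = -6, -5, 6

f''(x) = 3*x^2 + 10*x - 36
Second-derivative test at each critical point:
  f''(-6) = 12 > 0 → local minimum
  f''(-5) = -11 < 0 → local maximum
  f''(6) = 132 > 0 → local minimum

Critical points: x = -6 (local minimum); x = -5 (local maximum); x = 6 (local minimum)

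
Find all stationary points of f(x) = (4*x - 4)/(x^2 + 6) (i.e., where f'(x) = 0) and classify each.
f'(x) = 4*(x^2 - 2*x*(x - 1) + 6)/(x^2 + 6)^2

Solve f'(x) = 0:
  f'(x) = -4*(x^2 - 2*x - 6)/(x^2 + 6)^2; the denominator is positive wherever f is defined, so f'(x) = 0 ⇔ -4*x^2 + 8*x + 24 = 0.
  Factor: -4*x^2 + 8*x + 24 = -4*(x^2 - 2*x - 6); x^2 - 2*x - 6 = 0 has no rational roots; quadratic formula: x = (2 ± √28)/2.
  ⇒ x = 1 - sqrt(7) ≈ -1.6458, 1 + sqrt(7) ≈ 3.6458

f''(x) = 8*(4*x^2*(x - 1) + (1 - 3*x)*(x^2 + 6))/(x^2 + 6)^3
Second-derivative test at each critical point:
  f''(-1.6458) = 0.2791 > 0 → local minimum
  f''(3.6458) = -0.0569 < 0 → local maximum

Critical points: x = 1 - sqrt(7) ≈ -1.6458 (local minimum); x = 1 + sqrt(7) ≈ 3.6458 (local maximum)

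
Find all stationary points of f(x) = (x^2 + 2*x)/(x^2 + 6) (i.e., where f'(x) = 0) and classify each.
f'(x) = 2*(-x^2 + 6*x + 6)/(x^4 + 12*x^2 + 36)

Solve f'(x) = 0:
  f'(x) = -2*(x^2 - 6*x - 6)/(x^2 + 6)^2; the denominator is positive wherever f is defined, so f'(x) = 0 ⇔ -2*x^2 + 12*x + 12 = 0.
  Factor: -2*x^2 + 12*x + 12 = -2*(x^2 - 6*x - 6); x^2 - 6*x - 6 = 0 has no rational roots; quadratic formula: x = (6 ± √60)/2.
  ⇒ x = 3 - sqrt(15) ≈ -0.8730, 3 + sqrt(15) ≈ 6.8730

f''(x) = 4*(x^3 - 9*x^2 - 18*x + 18)/(x^6 + 18*x^4 + 108*x^2 + 216)
Second-derivative test at each critical point:
  f''(-0.8730) = 0.3388 > 0 → local minimum
  f''(6.8730) = -0.0055 < 0 → local maximum

Critical points: x = 3 - sqrt(15) ≈ -0.8730 (local minimum); x = 3 + sqrt(15) ≈ 6.8730 (local maximum)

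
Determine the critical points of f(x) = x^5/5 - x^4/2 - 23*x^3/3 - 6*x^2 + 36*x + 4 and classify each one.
f'(x) = x^4 - 2*x^3 - 23*x^2 - 12*x + 36

Solve f'(x) = 0:
  Factor: x^4 - 2*x^3 - 23*x^2 - 12*x + 36 = (x - 6)*(x - 1)*(x + 2)*(x + 3) = 0.
  ⇒ x = -3, -2, 1, 6

f''(x) = 4*x^3 - 6*x^2 - 46*x - 12
Second-derivative test at each critical point:
  f''(-3) = -36 < 0 → local maximum
  f''(-2) = 24 > 0 → local minimum
  f''(1) = -60 < 0 → local maximum
  f''(6) = 360 > 0 → local minimum

Critical points: x = -3 (local maximum); x = -2 (local minimum); x = 1 (local maximum); x = 6 (local minimum)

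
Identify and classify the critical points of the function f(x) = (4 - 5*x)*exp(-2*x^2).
f'(x) = (4*x*(5*x - 4) - 5)*exp(-2*x^2)

Solve f'(x) = 0:
  f'(x) = (20*x^2 - 16*x - 5)·exp(-2*x^2) and exp(-2*x^2) > 0 for every x, so f'(x) = 0 ⇔ 20*x^2 - 16*x - 5 = 0.
  20*x^2 - 16*x - 5 = 0 has no rational roots; quadratic formula: x = (16 ± √656)/40.
  ⇒ x = 2/5 - sqrt(41)/10 ≈ -0.2403, 2/5 + sqrt(41)/10 ≈ 1.0403

f''(x) = 4*(4*x^2*(4 - 5*x) + 15*x - 4)*exp(-2*x^2)
Second-derivative test at each critical point:
  f''(-0.2403) = -22.8187 < 0 → local maximum
  f''(1.0403) = 2.9405 > 0 → local minimum

Critical points: x = 2/5 - sqrt(41)/10 ≈ -0.2403 (local maximum); x = 2/5 + sqrt(41)/10 ≈ 1.0403 (local minimum)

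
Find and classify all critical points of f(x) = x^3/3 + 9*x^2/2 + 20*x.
f'(x) = x^2 + 9*x + 20

Solve f'(x) = 0:
  Factor: x^2 + 9*x + 20 = (x + 4)*(x + 5) = 0.
  ⇒ x = -5, -4

f''(x) = 2*x + 9
Second-derivative test at each critical point:
  f''(-5) = -1 < 0 → local maximum
  f''(-4) = 1 > 0 → local minimum

Critical points: x = -5 (local maximum); x = -4 (local minimum)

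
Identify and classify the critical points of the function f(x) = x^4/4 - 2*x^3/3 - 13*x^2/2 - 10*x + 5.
f'(x) = x^3 - 2*x^2 - 13*x - 10

Solve f'(x) = 0:
  Factor: x^3 - 2*x^2 - 13*x - 10 = (x - 5)*(x + 1)*(x + 2) = 0.
  ⇒ x = -2, -1, 5

f''(x) = 3*x^2 - 4*x - 13
Second-derivative test at each critical point:
  f''(-2) = 7 > 0 → local minimum
  f''(-1) = -6 < 0 → local maximum
  f''(5) = 42 > 0 → local minimum

Critical points: x = -2 (local minimum); x = -1 (local maximum); x = 5 (local minimum)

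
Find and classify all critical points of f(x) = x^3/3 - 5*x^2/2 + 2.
f'(x) = x*(x - 5)

Solve f'(x) = 0:
  Factor: x^2 - 5*x = x*(x - 5) = 0.
  ⇒ x = 0, 5

f''(x) = 2*x - 5
Second-derivative test at each critical point:
  f''(0) = -5 < 0 → local maximum
  f''(5) = 5 > 0 → local minimum

Critical points: x = 0 (local maximum); x = 5 (local minimum)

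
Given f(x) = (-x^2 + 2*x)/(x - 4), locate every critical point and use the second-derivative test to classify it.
f'(x) = (-x^2 + 8*x - 8)/(x^2 - 8*x + 16)

Solve f'(x) = 0:
  f'(x) = -(x^2 - 8*x + 8)/(x - 4)^2; the denominator is positive wherever f is defined, so f'(x) = 0 ⇔ -x^2 + 8*x - 8 = 0.
  x^2 - 8*x + 8 = 0 has no rational roots; quadratic formula: x = (8 ± √32)/2.
  ⇒ x = 4 - 2*sqrt(2) ≈ 1.1716, 2*sqrt(2) + 4 ≈ 6.8284

f''(x) = -16/(x^3 - 12*x^2 + 48*x - 64)
Second-derivative test at each critical point:
  f''(1.1716) = 0.7071 > 0 → local minimum
  f''(6.8284) = -0.7071 < 0 → local maximum

Critical points: x = 4 - 2*sqrt(2) ≈ 1.1716 (local minimum); x = 2*sqrt(2) + 4 ≈ 6.8284 (local maximum)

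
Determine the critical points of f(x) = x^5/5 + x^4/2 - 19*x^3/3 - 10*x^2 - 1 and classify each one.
f'(x) = x*(x^3 + 2*x^2 - 19*x - 20)

Solve f'(x) = 0:
  Factor: x^4 + 2*x^3 - 19*x^2 - 20*x = x*(x - 4)*(x + 1)*(x + 5) = 0.
  ⇒ x = -5, -1, 0, 4

f''(x) = 4*x^3 + 6*x^2 - 38*x - 20
Second-derivative test at each critical point:
  f''(-5) = -180 < 0 → local maximum
  f''(-1) = 20 > 0 → local minimum
  f''(0) = -20 < 0 → local maximum
  f''(4) = 180 > 0 → local minimum

Critical points: x = -5 (local maximum); x = -1 (local minimum); x = 0 (local maximum); x = 4 (local minimum)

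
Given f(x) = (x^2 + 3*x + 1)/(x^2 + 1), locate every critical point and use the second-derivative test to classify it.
f'(x) = 3*(1 - x^2)/(x^4 + 2*x^2 + 1)

Solve f'(x) = 0:
  f'(x) = -3*(x - 1)*(x + 1)/(x^2 + 1)^2; the denominator is positive wherever f is defined, so f'(x) = 0 ⇔ 3 - 3*x^2 = 0.
  Factor: 3 - 3*x^2 = -3*(x - 1)*(x + 1) = 0.
  ⇒ x = -1, 1

f''(x) = 6*x*(x^2 - 3)/(x^6 + 3*x^4 + 3*x^2 + 1)
Second-derivative test at each critical point:
  f''(-1) = 3/2 > 0 → local minimum
  f''(1) = -3/2 < 0 → local maximum

Critical points: x = -1 (local minimum); x = 1 (local maximum)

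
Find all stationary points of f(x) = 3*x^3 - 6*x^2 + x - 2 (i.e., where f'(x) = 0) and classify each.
f'(x) = 9*x^2 - 12*x + 1

Solve f'(x) = 0:
  9*x^2 - 12*x + 1 = 0 has no rational roots; quadratic formula: x = (12 ± √108)/18.
  ⇒ x = 2/3 - sqrt(3)/3 ≈ 0.0893, sqrt(3)/3 + 2/3 ≈ 1.2440

f''(x) = 18*x - 12
Second-derivative test at each critical point:
  f''(0.0893) = -10.3923 < 0 → local maximum
  f''(1.2440) = 10.3923 > 0 → local minimum

Critical points: x = 2/3 - sqrt(3)/3 ≈ 0.0893 (local maximum); x = sqrt(3)/3 + 2/3 ≈ 1.2440 (local minimum)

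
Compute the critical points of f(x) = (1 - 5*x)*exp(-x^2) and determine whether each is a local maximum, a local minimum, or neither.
f'(x) = (2*x*(5*x - 1) - 5)*exp(-x^2)

Solve f'(x) = 0:
  f'(x) = (10*x^2 - 2*x - 5)·exp(-x^2) and exp(-x^2) > 0 for every x, so f'(x) = 0 ⇔ 10*x^2 - 2*x - 5 = 0.
  10*x^2 - 2*x - 5 = 0 has no rational roots; quadratic formula: x = (2 ± √204)/20.
  ⇒ x = 1/10 - sqrt(51)/10 ≈ -0.6141, 1/10 + sqrt(51)/10 ≈ 0.8141

f''(x) = 2*(2*x^2*(1 - 5*x) + 15*x - 1)*exp(-x^2)
Second-derivative test at each critical point:
  f''(-0.6141) = -9.7952 < 0 → local maximum
  f''(0.8141) = 7.3613 > 0 → local minimum

Critical points: x = 1/10 - sqrt(51)/10 ≈ -0.6141 (local maximum); x = 1/10 + sqrt(51)/10 ≈ 0.8141 (local minimum)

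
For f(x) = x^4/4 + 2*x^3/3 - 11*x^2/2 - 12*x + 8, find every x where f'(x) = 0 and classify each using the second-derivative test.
f'(x) = x^3 + 2*x^2 - 11*x - 12

Solve f'(x) = 0:
  Factor: x^3 + 2*x^2 - 11*x - 12 = (x - 3)*(x + 1)*(x + 4) = 0.
  ⇒ x = -4, -1, 3

f''(x) = 3*x^2 + 4*x - 11
Second-derivative test at each critical point:
  f''(-4) = 21 > 0 → local minimum
  f''(-1) = -12 < 0 → local maximum
  f''(3) = 28 > 0 → local minimum

Critical points: x = -4 (local minimum); x = -1 (local maximum); x = 3 (local minimum)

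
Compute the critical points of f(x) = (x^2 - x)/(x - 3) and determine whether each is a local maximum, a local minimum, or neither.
f'(x) = (x^2 - 6*x + 3)/(x^2 - 6*x + 9)

Solve f'(x) = 0:
  f'(x) = (x^2 - 6*x + 3)/(x - 3)^2; the denominator is positive wherever f is defined, so f'(x) = 0 ⇔ x^2 - 6*x + 3 = 0.
  x^2 - 6*x + 3 = 0 has no rational roots; quadratic formula: x = (6 ± √24)/2.
  ⇒ x = 3 - sqrt(6) ≈ 0.5505, sqrt(6) + 3 ≈ 5.4495

f''(x) = 12/(x^3 - 9*x^2 + 27*x - 27)
Second-derivative test at each critical point:
  f''(0.5505) = -0.8165 < 0 → local maximum
  f''(5.4495) = 0.8165 > 0 → local minimum

Critical points: x = 3 - sqrt(6) ≈ 0.5505 (local maximum); x = sqrt(6) + 3 ≈ 5.4495 (local minimum)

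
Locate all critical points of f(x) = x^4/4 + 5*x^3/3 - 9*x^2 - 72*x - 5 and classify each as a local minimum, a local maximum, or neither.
f'(x) = x^3 + 5*x^2 - 18*x - 72

Solve f'(x) = 0:
  Factor: x^3 + 5*x^2 - 18*x - 72 = (x - 4)*(x + 3)*(x + 6) = 0.
  ⇒ x = -6, -3, 4

f''(x) = 3*x^2 + 10*x - 18
Second-derivative test at each critical point:
  f''(-6) = 30 > 0 → local minimum
  f''(-3) = -21 < 0 → local maximum
  f''(4) = 70 > 0 → local minimum

Critical points: x = -6 (local minimum); x = -3 (local maximum); x = 4 (local minimum)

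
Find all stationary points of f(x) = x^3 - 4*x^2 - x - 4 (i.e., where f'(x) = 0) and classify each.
f'(x) = 3*x^2 - 8*x - 1

Solve f'(x) = 0:
  3*x^2 - 8*x - 1 = 0 has no rational roots; quadratic formula: x = (8 ± √76)/6.
  ⇒ x = 4/3 - sqrt(19)/3 ≈ -0.1196, 4/3 + sqrt(19)/3 ≈ 2.7863

f''(x) = 6*x - 8
Second-derivative test at each critical point:
  f''(-0.1196) = -8.7178 < 0 → local maximum
  f''(2.7863) = 8.7178 > 0 → local minimum

Critical points: x = 4/3 - sqrt(19)/3 ≈ -0.1196 (local maximum); x = 4/3 + sqrt(19)/3 ≈ 2.7863 (local minimum)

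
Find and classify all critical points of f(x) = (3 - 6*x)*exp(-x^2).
f'(x) = 6*(x*(2*x - 1) - 1)*exp(-x^2)

Solve f'(x) = 0:
  f'(x) = (12*x^2 - 6*x - 6)·exp(-x^2) and exp(-x^2) > 0 for every x, so f'(x) = 0 ⇔ 12*x^2 - 6*x - 6 = 0.
  Factor: 12*x^2 - 6*x - 6 = 6*(x - 1)*(2*x + 1) = 0.
  ⇒ x = -1/2, 1

f''(x) = 6*(2*x^2*(1 - 2*x) + 6*x - 1)*exp(-x^2)
Second-derivative test at each critical point:
  f''(-1/2) = -14.0184 < 0 → local maximum
  f''(1) = 6.6218 > 0 → local minimum

Critical points: x = -1/2 (local maximum); x = 1 (local minimum)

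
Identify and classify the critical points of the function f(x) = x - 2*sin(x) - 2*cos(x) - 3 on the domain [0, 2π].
f'(x) = -2*sqrt(2)*cos(x + pi/4) + 1

Solve f'(x) = 0 on [0, 2π]:
  f'(x) = 0 ⇔ 2*sin(x) - 2*cos(x) = -1. Write the left side as R·cos(x + φ) with R = √((-2)² + (-2)²) = 2*sqrt(2), cos φ = -sqrt(2)/2, sin φ = -sqrt(2)/2; then cos(x + φ) = -sqrt(2)/4. Solve for x and keep the solutions lying in [0, 2π].
  ⇒ x = atan((-1 + sqrt(7))/(1 + sqrt(7))) ≈ 0.4240, atan((-sqrt(7) - 1)/(1 - sqrt(7))) + pi ≈ 4.2884

f''(x) = 2*sqrt(2)*sin(x + pi/4)
Second-derivative test at each critical point:
  f''(0.4240) = 2.6458 > 0 → local minimum
  f''(4.2884) = -2.6458 < 0 → local maximum

Critical points: x = atan((-1 + sqrt(7))/(1 + sqrt(7))) ≈ 0.4240 (local minimum); x = atan((-sqrt(7) - 1)/(1 - sqrt(7))) + pi ≈ 4.2884 (local maximum)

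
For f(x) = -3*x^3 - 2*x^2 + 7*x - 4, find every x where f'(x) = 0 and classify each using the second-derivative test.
f'(x) = -9*x^2 - 4*x + 7

Solve f'(x) = 0:
  9*x^2 + 4*x - 7 = 0 has no rational roots; quadratic formula: x = (-4 ± √268)/18.
  ⇒ x = -sqrt(67)/9 - 2/9 ≈ -1.1317, -2/9 + sqrt(67)/9 ≈ 0.6873

f''(x) = -18*x - 4
Second-derivative test at each critical point:
  f''(-1.1317) = 16.3707 > 0 → local minimum
  f''(0.6873) = -16.3707 < 0 → local maximum

Critical points: x = -sqrt(67)/9 - 2/9 ≈ -1.1317 (local minimum); x = -2/9 + sqrt(67)/9 ≈ 0.6873 (local maximum)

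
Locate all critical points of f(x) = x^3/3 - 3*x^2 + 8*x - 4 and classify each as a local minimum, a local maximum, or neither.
f'(x) = x^2 - 6*x + 8

Solve f'(x) = 0:
  Factor: x^2 - 6*x + 8 = (x - 4)*(x - 2) = 0.
  ⇒ x = 2, 4

f''(x) = 2*x - 6
Second-derivative test at each critical point:
  f''(2) = -2 < 0 → local maximum
  f''(4) = 2 > 0 → local minimum

Critical points: x = 2 (local maximum); x = 4 (local minimum)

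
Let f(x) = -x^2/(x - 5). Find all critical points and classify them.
f'(x) = x*(10 - x)/(x - 5)^2

Solve f'(x) = 0:
  f'(x) = -x*(x - 10)/(x - 5)^2; the denominator is positive wherever f is defined, so f'(x) = 0 ⇔ -x^2 + 10*x = 0.
  Factor: -x^2 + 10*x = -x*(x - 10) = 0.
  ⇒ x = 0, 10

f''(x) = -50/(x^3 - 15*x^2 + 75*x - 125)
Second-derivative test at each critical point:
  f''(0) = 2/5 > 0 → local minimum
  f''(10) = -2/5 < 0 → local maximum

Critical points: x = 0 (local minimum); x = 10 (local maximum)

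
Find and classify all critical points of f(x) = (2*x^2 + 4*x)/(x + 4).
f'(x) = 2*(x^2 + 8*x + 8)/(x^2 + 8*x + 16)

Solve f'(x) = 0:
  f'(x) = 2*(x^2 + 8*x + 8)/(x + 4)^2; the denominator is positive wherever f is defined, so f'(x) = 0 ⇔ 2*x^2 + 16*x + 16 = 0.
  Factor: 2*x^2 + 16*x + 16 = 2*(x^2 + 8*x + 8); x^2 + 8*x + 8 = 0 has no rational roots; quadratic formula: x = (-8 ± √32)/2.
  ⇒ x = -4 - 2*sqrt(2) ≈ -6.8284, -4 + 2*sqrt(2) ≈ -1.1716

f''(x) = 32/(x^3 + 12*x^2 + 48*x + 64)
Second-derivative test at each critical point:
  f''(-6.8284) = -1.4142 < 0 → local maximum
  f''(-1.1716) = 1.4142 > 0 → local minimum

Critical points: x = -4 - 2*sqrt(2) ≈ -6.8284 (local maximum); x = -4 + 2*sqrt(2) ≈ -1.1716 (local minimum)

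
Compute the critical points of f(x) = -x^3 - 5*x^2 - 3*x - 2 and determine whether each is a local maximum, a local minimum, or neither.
f'(x) = -3*x^2 - 10*x - 3

Solve f'(x) = 0:
  Factor: -3*x^2 - 10*x - 3 = -(x + 3)*(3*x + 1) = 0.
  ⇒ x = -3, -1/3

f''(x) = -6*x - 10
Second-derivative test at each critical point:
  f''(-3) = 8 > 0 → local minimum
  f''(-1/3) = -8 < 0 → local maximum

Critical points: x = -3 (local minimum); x = -1/3 (local maximum)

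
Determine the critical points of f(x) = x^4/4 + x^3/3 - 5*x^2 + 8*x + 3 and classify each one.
f'(x) = x^3 + x^2 - 10*x + 8

Solve f'(x) = 0:
  Factor: x^3 + x^2 - 10*x + 8 = (x - 2)*(x - 1)*(x + 4) = 0.
  ⇒ x = -4, 1, 2

f''(x) = 3*x^2 + 2*x - 10
Second-derivative test at each critical point:
  f''(-4) = 30 > 0 → local minimum
  f''(1) = -5 < 0 → local maximum
  f''(2) = 6 > 0 → local minimum

Critical points: x = -4 (local minimum); x = 1 (local maximum); x = 2 (local minimum)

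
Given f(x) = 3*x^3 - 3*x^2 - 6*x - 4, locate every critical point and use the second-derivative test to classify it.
f'(x) = 9*x^2 - 6*x - 6

Solve f'(x) = 0:
  Factor: 9*x^2 - 6*x - 6 = 3*(3*x^2 - 2*x - 2); 3*x^2 - 2*x - 2 = 0 has no rational roots; quadratic formula: x = (2 ± √28)/6.
  ⇒ x = 1/3 - sqrt(7)/3 ≈ -0.5486, 1/3 + sqrt(7)/3 ≈ 1.2153

f''(x) = 18*x - 6
Second-derivative test at each critical point:
  f''(-0.5486) = -15.8745 < 0 → local maximum
  f''(1.2153) = 15.8745 > 0 → local minimum

Critical points: x = 1/3 - sqrt(7)/3 ≈ -0.5486 (local maximum); x = 1/3 + sqrt(7)/3 ≈ 1.2153 (local minimum)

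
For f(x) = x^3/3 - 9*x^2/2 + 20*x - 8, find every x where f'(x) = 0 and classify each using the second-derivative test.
f'(x) = x^2 - 9*x + 20

Solve f'(x) = 0:
  Factor: x^2 - 9*x + 20 = (x - 5)*(x - 4) = 0.
  ⇒ x = 4, 5

f''(x) = 2*x - 9
Second-derivative test at each critical point:
  f''(4) = -1 < 0 → local maximum
  f''(5) = 1 > 0 → local minimum

Critical points: x = 4 (local maximum); x = 5 (local minimum)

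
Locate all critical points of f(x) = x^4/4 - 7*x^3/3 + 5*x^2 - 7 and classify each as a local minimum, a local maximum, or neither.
f'(x) = x*(x^2 - 7*x + 10)

Solve f'(x) = 0:
  Factor: x^3 - 7*x^2 + 10*x = x*(x - 5)*(x - 2) = 0.
  ⇒ x = 0, 2, 5

f''(x) = 3*x^2 - 14*x + 10
Second-derivative test at each critical point:
  f''(0) = 10 > 0 → local minimum
  f''(2) = -6 < 0 → local maximum
  f''(5) = 15 > 0 → local minimum

Critical points: x = 0 (local minimum); x = 2 (local maximum); x = 5 (local minimum)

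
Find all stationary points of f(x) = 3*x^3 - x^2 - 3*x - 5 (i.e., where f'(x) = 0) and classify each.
f'(x) = 9*x^2 - 2*x - 3

Solve f'(x) = 0:
  9*x^2 - 2*x - 3 = 0 has no rational roots; quadratic formula: x = (2 ± √112)/18.
  ⇒ x = 1/9 - 2*sqrt(7)/9 ≈ -0.4768, 1/9 + 2*sqrt(7)/9 ≈ 0.6991

f''(x) = 18*x - 2
Second-derivative test at each critical point:
  f''(-0.4768) = -10.5830 < 0 → local maximum
  f''(0.6991) = 10.5830 > 0 → local minimum

Critical points: x = 1/9 - 2*sqrt(7)/9 ≈ -0.4768 (local maximum); x = 1/9 + 2*sqrt(7)/9 ≈ 0.6991 (local minimum)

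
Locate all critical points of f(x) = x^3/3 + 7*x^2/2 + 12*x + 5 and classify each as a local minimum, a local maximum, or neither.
f'(x) = x^2 + 7*x + 12

Solve f'(x) = 0:
  Factor: x^2 + 7*x + 12 = (x + 3)*(x + 4) = 0.
  ⇒ x = -4, -3

f''(x) = 2*x + 7
Second-derivative test at each critical point:
  f''(-4) = -1 < 0 → local maximum
  f''(-3) = 1 > 0 → local minimum

Critical points: x = -4 (local maximum); x = -3 (local minimum)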